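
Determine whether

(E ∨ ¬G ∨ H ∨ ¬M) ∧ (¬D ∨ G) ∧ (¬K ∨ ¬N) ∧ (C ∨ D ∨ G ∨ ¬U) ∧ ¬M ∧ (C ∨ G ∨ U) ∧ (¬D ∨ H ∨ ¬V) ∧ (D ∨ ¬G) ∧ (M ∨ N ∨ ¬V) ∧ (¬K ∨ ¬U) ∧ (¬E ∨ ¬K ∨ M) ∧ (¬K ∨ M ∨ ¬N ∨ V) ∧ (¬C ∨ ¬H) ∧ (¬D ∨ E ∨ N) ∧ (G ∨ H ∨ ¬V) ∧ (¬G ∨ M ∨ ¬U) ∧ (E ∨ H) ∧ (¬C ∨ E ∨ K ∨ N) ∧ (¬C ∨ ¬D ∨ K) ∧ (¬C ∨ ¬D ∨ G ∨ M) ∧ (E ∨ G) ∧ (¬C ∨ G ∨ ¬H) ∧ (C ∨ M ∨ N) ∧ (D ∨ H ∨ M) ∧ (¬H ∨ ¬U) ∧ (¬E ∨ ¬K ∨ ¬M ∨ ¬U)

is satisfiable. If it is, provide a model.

Unit clause (¬M) forces M = False.
Set D = True.
  then (¬D ∨ G) forces G = True.
  then (¬G ∨ M ∨ ¬U) forces U = False.
Try N = False:
  (M ∨ N ∨ ¬V) forces V = False.
  (¬D ∨ E ∨ N) forces E = True.
  (¬E ∨ ¬K ∨ M) forces K = False.
  (¬C ∨ ¬D ∨ K) forces C = False.
  clause (C ∨ M ∨ N) is falsified — backtrack.
So N = True.
  then (¬K ∨ ¬N) forces K = False.
  then (¬C ∨ ¬D ∨ K) forces C = False.
Set V = True.
  then (¬D ∨ H ∨ ¬V) forces H = True.
Set E = False.
All clauses satisfied.

D: True, N: True, M: False, V: True, U: False, E: False, C: False, H: True, G: True, K: False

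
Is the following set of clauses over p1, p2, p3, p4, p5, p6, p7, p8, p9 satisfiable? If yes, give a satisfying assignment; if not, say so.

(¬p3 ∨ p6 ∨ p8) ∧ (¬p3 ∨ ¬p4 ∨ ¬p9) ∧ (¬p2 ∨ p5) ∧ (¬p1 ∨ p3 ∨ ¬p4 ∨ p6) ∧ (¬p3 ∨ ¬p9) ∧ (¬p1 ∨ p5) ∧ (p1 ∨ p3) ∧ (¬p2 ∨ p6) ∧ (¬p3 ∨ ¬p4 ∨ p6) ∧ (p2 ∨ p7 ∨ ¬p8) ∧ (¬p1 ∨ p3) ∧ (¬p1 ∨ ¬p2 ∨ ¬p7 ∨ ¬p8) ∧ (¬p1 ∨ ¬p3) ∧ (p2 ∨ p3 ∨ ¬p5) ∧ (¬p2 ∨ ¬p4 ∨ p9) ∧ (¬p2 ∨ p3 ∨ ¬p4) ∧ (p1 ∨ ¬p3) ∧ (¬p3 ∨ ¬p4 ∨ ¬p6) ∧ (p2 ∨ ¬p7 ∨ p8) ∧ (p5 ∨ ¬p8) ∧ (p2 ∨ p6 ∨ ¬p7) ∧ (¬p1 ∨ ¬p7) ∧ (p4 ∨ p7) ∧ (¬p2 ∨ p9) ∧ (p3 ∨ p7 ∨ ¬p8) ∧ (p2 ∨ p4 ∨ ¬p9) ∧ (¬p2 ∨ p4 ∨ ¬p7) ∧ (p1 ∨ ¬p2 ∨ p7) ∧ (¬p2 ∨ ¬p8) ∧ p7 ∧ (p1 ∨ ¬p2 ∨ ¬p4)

UNSATISFIABLE

Case p7 = True:
  (¬p1 ∨ ¬p7) forces p1 = False.
  (p1 ∨ p3) forces p3 = True.
  Clause (p1 ∨ ¬p3) is falsified — contradiction.
Case p7 = False:
  Clause (p7) is falsified — contradiction.
Both cases fail, so the formula is unsatisfiable.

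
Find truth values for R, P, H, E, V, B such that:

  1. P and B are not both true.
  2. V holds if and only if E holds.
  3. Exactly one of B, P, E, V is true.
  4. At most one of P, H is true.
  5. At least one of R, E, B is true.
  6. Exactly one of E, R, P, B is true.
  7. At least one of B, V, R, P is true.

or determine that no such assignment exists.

R: False, P: False, H: True, E: False, V: False, B: True

  (1) P=F, B=T — not both ✓
  (2) V=F, E=F — same ✓
  (3) {B, P, E, V}: 1 true — exactly one ✓
  (4) {P, H}: 1 true — at most one ✓
  (5) {R, E, B}: 1 true — at least one ✓
  (6) {E, R, P, B}: 1 true — exactly one ✓
  (7) {B, V, R, P}: 1 true — at least one ✓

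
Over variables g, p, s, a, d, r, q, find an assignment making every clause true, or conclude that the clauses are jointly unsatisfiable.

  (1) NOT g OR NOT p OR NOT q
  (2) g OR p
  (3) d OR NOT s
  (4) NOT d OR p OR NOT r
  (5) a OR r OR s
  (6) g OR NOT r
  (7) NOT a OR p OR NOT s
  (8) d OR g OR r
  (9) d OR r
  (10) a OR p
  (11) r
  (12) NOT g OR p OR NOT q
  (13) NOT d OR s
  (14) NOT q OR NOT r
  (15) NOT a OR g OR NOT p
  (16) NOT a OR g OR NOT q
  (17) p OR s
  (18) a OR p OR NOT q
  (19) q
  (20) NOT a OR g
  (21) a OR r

Case q = True:
  (r) forces r = True.
  Clause (NOT q OR NOT r) is falsified — contradiction.
Case q = False:
  Clause (q) is falsified — contradiction.
Both cases fail, so the formula is unsatisfiable.

No satisfying assignment exists.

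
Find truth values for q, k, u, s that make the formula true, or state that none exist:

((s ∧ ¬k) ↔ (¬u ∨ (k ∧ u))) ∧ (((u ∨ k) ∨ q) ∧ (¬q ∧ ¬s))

q = False; k = False; u = True; s = False

  (s ∧ ¬k) ↔ (¬u ∨ (k ∧ u)) = True
    s ∧ ¬k = False
      ¬k = True
    ¬u ∨ (k ∧ u) = False
      ¬u = False
      k ∧ u = False
  ((u ∨ k) ∨ q) ∧ (¬q ∧ ¬s) = True
    (u ∨ k) ∨ q = True
      u ∨ k = True
    ¬q ∧ ¬s = True
      ¬q = True
      ¬s = True
Both conjuncts True, so the formula holds.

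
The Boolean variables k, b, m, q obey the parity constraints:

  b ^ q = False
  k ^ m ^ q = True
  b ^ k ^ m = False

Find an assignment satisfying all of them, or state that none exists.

UNSATISFIABLE

Adding constraints 1, 2, 3 mod 2: every variable appears an even number of times on the left, so the left side is 0.
But the right sides sum to 1 (mod 2). 0 ≠ 1 — the system is inconsistent.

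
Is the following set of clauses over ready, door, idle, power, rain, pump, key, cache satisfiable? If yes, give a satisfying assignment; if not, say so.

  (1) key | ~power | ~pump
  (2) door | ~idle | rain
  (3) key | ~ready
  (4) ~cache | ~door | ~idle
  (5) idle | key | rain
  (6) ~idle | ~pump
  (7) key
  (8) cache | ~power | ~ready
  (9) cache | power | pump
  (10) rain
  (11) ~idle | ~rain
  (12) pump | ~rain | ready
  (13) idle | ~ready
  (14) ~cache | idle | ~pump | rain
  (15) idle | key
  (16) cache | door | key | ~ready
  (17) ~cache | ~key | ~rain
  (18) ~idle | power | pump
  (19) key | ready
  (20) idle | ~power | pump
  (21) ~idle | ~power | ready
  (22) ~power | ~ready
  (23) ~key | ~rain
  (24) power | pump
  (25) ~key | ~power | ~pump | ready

The formula is unsatisfiable.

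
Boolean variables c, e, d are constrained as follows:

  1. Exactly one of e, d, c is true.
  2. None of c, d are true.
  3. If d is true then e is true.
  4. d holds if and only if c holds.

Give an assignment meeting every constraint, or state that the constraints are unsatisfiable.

c = False; e = True; d = False

  (1) {e, d, c}: 1 true — exactly one ✓
  (2) {c, d}: 0 true — none ✓
  (3) d=F ⇒ e: vacuous ✓
  (4) d=F, c=F — same ✓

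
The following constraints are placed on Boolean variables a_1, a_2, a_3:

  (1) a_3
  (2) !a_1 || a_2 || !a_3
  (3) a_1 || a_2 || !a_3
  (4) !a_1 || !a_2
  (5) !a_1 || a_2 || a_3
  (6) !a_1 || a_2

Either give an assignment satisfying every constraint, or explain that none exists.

a_1=F; a_2=T; a_3=T

Unit clause (a_3) forces a_3 = True.
Try a_1 = True:
  (!a_1 || a_2 || !a_3) forces a_2 = True.
  clause (!a_1 || !a_2) is falsified — backtrack.
So a_1 = False.
  then (a_1 || a_2 || !a_3) forces a_2 = True.
Check each clause:
  (a_3): a_3 holds.
  (!a_1 || a_2 || !a_3): !a_1 holds.
  (a_1 || a_2 || !a_3): a_2 holds.
  (!a_1 || !a_2): !a_1 holds.
  (!a_1 || a_2 || a_3): !a_1 holds.
  (!a_1 || a_2): !a_1 holds.
All clauses satisfied.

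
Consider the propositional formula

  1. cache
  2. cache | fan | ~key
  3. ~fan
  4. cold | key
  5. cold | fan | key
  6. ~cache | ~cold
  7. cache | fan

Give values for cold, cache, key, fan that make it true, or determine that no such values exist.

Unit clause (cache) forces cache = True.
Unit clause (~fan) forces fan = False.
In (~cache | ~cold) only ~cold is left, so cold = False.
In (cold | key) only key is left, so key = True.
All clauses satisfied.

cold = False, cache = True, key = True, fan = False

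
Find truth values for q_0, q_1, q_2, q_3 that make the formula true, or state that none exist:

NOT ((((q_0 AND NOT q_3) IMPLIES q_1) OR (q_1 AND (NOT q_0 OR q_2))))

q_0=T; q_1=F; q_2=F; q_3=F

  NOT ((((q_0 AND NOT q_3) IMPLIES q_1) OR (q_1 AND (NOT q_0 OR q_2)))) = True
    ((q_0 AND NOT q_3) IMPLIES q_1) OR (q_1 AND (NOT q_0 OR q_2)) = False
      (q_0 AND NOT q_3) IMPLIES q_1 = False
        q_0 AND NOT q_3 = True
          NOT q_3 = True
      q_1 AND (NOT q_0 OR q_2) = False
        NOT q_0 OR q_2 = False
          NOT q_0 = False
The formula evaluates to True.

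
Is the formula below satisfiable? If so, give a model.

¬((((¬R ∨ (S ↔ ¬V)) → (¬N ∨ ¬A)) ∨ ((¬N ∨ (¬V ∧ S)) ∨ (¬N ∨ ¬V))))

A=T, R=F, S=F, N=T, V=T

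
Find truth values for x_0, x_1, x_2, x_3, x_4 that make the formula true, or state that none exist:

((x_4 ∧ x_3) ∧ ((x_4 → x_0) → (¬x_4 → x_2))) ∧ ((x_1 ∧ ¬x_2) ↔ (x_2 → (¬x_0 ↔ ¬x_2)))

x_0 = True, x_1 = True, x_2 = False, x_3 = True, x_4 = True

  (x_4 ∧ x_3) ∧ ((x_4 → x_0) → (¬x_4 → x_2)) = True
    x_4 ∧ x_3 = True
    (x_4 → x_0) → (¬x_4 → x_2) = True
      x_4 → x_0 = True
      ¬x_4 → x_2 = True
        ¬x_4 = False
  (x_1 ∧ ¬x_2) ↔ (x_2 → (¬x_0 ↔ ¬x_2)) = True
    x_1 ∧ ¬x_2 = True
      ¬x_2 = True
    x_2 → (¬x_0 ↔ ¬x_2) = True
      ¬x_0 ↔ ¬x_2 = False
        ¬x_0 = False
        ¬x_2 = True
Both conjuncts True, so the formula holds.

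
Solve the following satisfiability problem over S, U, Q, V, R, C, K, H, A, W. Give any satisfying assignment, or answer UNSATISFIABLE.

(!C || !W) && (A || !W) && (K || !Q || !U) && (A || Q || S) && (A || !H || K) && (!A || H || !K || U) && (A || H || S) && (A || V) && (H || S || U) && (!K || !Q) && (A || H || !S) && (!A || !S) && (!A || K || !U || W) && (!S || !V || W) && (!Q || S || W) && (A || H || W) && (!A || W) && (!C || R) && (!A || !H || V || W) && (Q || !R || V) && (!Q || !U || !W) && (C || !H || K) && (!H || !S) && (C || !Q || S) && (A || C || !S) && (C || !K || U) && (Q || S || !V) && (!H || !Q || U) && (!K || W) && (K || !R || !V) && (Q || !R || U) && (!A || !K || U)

Set S = False.
Set U = True.
Set Q = False.
  then (A || Q || S) forces A = True.
  then (!A || W) forces W = True.
  then (Q || S || !V) forces V = False.
  then (!C || !W) forces C = False.
  then (Q || !R || V) forces R = False.
Set K = False.
  then (C || !H || K) forces H = False.
All clauses satisfied.

S = False; U = True; Q = False; V = False; R = False; C = False; K = False; H = False; A = True; W = True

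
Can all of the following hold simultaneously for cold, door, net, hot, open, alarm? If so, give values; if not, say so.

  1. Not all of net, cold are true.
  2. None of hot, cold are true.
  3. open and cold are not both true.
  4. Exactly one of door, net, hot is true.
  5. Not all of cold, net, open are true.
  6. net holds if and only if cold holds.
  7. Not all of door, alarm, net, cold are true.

cold = False; door = True; net = False; hot = False; open = False; alarm = True

  (1) {net, cold}: 0/2 true — not all ✓
  (2) {hot, cold}: 0 true — none ✓
  (3) open=F, cold=F — not both ✓
  (4) {door, net, hot}: 1 true — exactly one ✓
  (5) {cold, net, open}: 0/3 true — not all ✓
  (6) net=F, cold=F — same ✓
  (7) {door, alarm, net, cold}: 2/4 true — not all ✓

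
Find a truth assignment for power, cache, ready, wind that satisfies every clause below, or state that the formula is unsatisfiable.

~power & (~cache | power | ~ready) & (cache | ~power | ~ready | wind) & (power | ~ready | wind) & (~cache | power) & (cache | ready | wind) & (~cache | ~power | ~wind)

power = False, cache = False, ready = True, wind = True

Unit clause (~power) forces power = False.
In (~cache | power) only ~cache is left, so cache = False.
Set ready = True.
  then (power | ~ready | wind) forces wind = True.
Check each clause:
  (~power): ~power holds.
  (~cache | power | ~ready): ~cache holds.
  (cache | ~power | ~ready | wind): ~power holds.
  (power | ~ready | wind): wind holds.
  (~cache | power): ~cache holds.
  (cache | ready | wind): ready holds.
  (~cache | ~power | ~wind): ~cache holds.
All clauses satisfied.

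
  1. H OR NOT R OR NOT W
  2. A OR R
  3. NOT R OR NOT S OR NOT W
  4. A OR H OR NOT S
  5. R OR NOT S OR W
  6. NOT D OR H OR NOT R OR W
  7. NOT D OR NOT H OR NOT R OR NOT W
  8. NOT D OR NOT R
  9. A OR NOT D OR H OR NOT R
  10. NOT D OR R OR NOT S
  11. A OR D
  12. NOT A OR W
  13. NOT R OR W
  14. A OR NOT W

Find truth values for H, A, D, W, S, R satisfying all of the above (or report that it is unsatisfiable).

H=F, A=T, D=F, W=T, S=T, R=F

Set H = False.
Set A = True.
  then (NOT A OR W) forces W = True.
  then (H OR NOT R OR NOT W) forces R = False.
Set D = False.
Set S = True.
All clauses satisfied.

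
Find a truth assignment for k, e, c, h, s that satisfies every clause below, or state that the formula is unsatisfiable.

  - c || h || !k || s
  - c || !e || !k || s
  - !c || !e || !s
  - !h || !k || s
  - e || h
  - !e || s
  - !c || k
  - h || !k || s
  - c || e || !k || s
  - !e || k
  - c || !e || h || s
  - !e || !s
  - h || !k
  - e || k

k: True, e: False, c: False, h: True, s: True

Set k = True.
  then (h || !k) forces h = True.
  then (!h || !k || s) forces s = True.
  then (!e || !s) forces e = False.
Set c = False.
All clauses satisfied.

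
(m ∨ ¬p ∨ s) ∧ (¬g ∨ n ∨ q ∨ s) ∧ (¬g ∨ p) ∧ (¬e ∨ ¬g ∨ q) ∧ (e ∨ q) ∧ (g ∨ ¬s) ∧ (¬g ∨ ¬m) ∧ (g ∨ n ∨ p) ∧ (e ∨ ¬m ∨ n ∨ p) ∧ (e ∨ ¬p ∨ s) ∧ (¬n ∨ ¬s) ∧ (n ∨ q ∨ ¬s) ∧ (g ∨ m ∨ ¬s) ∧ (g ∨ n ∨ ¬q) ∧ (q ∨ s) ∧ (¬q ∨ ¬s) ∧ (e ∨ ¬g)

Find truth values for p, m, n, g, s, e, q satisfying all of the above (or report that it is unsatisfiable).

p = False, m = True, n = True, g = False, s = False, e = True, q = True

Set p = False.
  then (¬g ∨ p) forces g = False.
  then (g ∨ ¬s) forces s = False.
  then (g ∨ n ∨ p) forces n = True.
  then (q ∨ s) forces q = True.
Set m = True.
Set e = True.
All clauses satisfied.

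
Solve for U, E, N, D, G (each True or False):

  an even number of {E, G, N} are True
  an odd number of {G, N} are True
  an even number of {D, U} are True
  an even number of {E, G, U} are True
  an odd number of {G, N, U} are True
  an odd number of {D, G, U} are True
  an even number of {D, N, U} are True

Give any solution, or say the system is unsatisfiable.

U = False; E = True; N = False; D = False; G = True

{E, G, N}: 2 true → even ✓
{G, N}: 1 true → odd ✓
{D, U}: 0 true → even ✓
{E, G, U}: 2 true → even ✓
{G, N, U}: 1 true → odd ✓
{D, G, U}: 1 true → odd ✓
{D, N, U}: 0 true → even ✓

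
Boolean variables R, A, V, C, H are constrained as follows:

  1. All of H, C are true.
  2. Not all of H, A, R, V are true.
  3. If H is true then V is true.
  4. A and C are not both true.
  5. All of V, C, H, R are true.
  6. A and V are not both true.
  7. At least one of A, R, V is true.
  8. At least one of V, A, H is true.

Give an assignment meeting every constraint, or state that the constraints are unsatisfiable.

R=T; A=F; V=T; C=T; H=T

  (1) {H, C}: all 2 true ✓
  (2) {H, A, R, V}: 3/4 true — not all ✓
  (3) H=T ⇒ V: T ✓
  (4) A=F, C=T — not both ✓
  (5) {V, C, H, R}: all 4 true ✓
  (6) A=F, V=T — not both ✓
  (7) {A, R, V}: 2 true — at least one ✓
  (8) {V, A, H}: 2 true — at least one ✓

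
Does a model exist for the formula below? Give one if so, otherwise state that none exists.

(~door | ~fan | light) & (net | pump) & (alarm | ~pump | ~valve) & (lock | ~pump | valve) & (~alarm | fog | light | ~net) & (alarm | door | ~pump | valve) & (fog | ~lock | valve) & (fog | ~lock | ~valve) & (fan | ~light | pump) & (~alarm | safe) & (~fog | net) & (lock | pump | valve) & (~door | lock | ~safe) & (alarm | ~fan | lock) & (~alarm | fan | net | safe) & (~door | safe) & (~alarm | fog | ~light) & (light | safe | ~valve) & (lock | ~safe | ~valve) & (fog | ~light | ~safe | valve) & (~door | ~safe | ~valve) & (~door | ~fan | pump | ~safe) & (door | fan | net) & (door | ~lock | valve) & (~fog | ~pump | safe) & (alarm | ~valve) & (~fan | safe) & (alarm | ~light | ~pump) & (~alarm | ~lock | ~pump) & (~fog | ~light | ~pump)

fog=T, fan=F, alarm=T, safe=T, lock=T, net=T, light=F, pump=F, door=T, valve=F

Set fog = True.
  then (~fog | net) forces net = True.
Set fan = False.
Set alarm = True.
  then (~alarm | safe) forces safe = True.
Try lock = False:
  (~door | lock | ~safe) forces door = False.
  (lock | ~safe | ~valve) forces valve = False.
  (lock | ~pump | valve) forces pump = False.
  clause (lock | pump | valve) is falsified — backtrack.
So lock = True.
  then (~alarm | ~lock | ~pump) forces pump = False.
  then (fan | ~light | pump) forces light = False.
Set door = True.
  then (~door | ~safe | ~valve) forces valve = False.
All clauses satisfied.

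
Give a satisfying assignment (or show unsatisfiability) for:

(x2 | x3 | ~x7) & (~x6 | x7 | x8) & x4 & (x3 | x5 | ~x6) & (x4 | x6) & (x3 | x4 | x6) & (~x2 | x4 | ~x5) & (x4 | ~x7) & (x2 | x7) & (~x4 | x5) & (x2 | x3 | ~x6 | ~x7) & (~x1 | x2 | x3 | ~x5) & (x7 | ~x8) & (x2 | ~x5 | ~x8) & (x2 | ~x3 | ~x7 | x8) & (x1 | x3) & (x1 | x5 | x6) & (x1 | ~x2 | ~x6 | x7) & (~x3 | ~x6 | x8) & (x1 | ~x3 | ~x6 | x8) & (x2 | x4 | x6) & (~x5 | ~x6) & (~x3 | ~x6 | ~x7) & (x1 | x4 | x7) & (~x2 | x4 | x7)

x1 = False, x2 = True, x3 = True, x4 = True, x5 = True, x6 = False, x7 = False, x8 = False

Unit clause (x4) forces x4 = True.
In (~x4 | x5) only x5 is left, so x5 = True.
In (~x5 | ~x6) only ~x6 is left, so x6 = False.
Set x1 = False.
  then (x1 | x3) forces x3 = True.
Try x2 = False:
  (x2 | x7) forces x7 = True.
  (x2 | ~x5 | ~x8) forces x8 = False.
  clause (x2 | ~x3 | ~x7 | x8) is falsified — backtrack.
So x2 = True.
Set x7 = False.
  then (x7 | ~x8) forces x8 = False.
All clauses satisfied.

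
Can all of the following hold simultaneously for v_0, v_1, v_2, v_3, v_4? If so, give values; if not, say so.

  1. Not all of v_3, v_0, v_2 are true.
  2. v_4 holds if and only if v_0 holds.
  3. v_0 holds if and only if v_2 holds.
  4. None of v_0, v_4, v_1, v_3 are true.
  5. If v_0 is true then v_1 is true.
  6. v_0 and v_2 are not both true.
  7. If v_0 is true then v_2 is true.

v_0 = False, v_1 = False, v_2 = False, v_3 = False, v_4 = False

  (1) {v_3, v_0, v_2}: 0/3 true — not all ✓
  (2) v_4=F, v_0=F — same ✓
  (3) v_0=F, v_2=F — same ✓
  (4) {v_0, v_4, v_1, v_3}: 0 true — none ✓
  (5) v_0=F ⇒ v_1: vacuous ✓
  (6) v_0=F, v_2=F — not both ✓
  (7) v_0=F ⇒ v_2: vacuous ✓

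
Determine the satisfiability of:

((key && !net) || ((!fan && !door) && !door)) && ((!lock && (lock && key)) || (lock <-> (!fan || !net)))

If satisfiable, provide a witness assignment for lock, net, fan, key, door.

lock=T; net=T; fan=F; key=T; door=F

  (key && !net) || ((!fan && !door) && !door) = True
    key && !net = False
      !net = False
    (!fan && !door) && !door = True
      !fan && !door = True
        !fan = True
        !door = True
      !door = True
  (!lock && (lock && key)) || (lock <-> (!fan || !net)) = True
    !lock && (lock && key) = False
      !lock = False
      lock && key = True
    lock <-> (!fan || !net) = True
      !fan || !net = True
        !fan = True
        !net = False
Both conjuncts True, so the formula holds.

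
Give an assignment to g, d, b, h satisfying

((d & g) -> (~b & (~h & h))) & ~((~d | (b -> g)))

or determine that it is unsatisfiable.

g=F, d=T, b=T, h=F

  (d & g) -> (~b & (~h & h)) = True
    d & g = False
    ~b & (~h & h) = False
      ~b = False
      ~h & h = False
        ~h = True
  ~((~d | (b -> g))) = True
    ~d | (b -> g) = False
      ~d = False
      b -> g = False
Both conjuncts True, so the formula holds.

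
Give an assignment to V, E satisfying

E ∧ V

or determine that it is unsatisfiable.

V: True; E: True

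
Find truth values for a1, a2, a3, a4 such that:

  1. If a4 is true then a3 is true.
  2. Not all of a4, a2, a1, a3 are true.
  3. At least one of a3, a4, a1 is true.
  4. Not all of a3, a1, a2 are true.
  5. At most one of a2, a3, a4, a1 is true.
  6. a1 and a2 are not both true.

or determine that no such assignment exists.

a1 = True, a2 = False, a3 = False, a4 = False

  (1) a4=F ⇒ a3: vacuous ✓
  (2) {a4, a2, a1, a3}: 1/4 true — not all ✓
  (3) {a3, a4, a1}: 1 true — at least one ✓
  (4) {a3, a1, a2}: 1/3 true — not all ✓
  (5) {a2, a3, a4, a1}: 1 true — at most one ✓
  (6) a1=T, a2=F — not both ✓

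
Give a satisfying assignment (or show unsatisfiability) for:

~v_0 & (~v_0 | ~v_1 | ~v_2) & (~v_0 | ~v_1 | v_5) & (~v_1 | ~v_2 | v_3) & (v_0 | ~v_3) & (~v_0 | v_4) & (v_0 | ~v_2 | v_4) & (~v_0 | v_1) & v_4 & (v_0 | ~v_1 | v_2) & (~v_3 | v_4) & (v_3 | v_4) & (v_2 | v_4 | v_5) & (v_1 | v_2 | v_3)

Unit clause (~v_0) forces v_0 = False.
In (v_0 | ~v_3) only ~v_3 is left, so v_3 = False.
Unit clause (v_4) forces v_4 = True.
Set v_1 = False.
  then (v_1 | v_2 | v_3) forces v_2 = True.
Set v_5 = False.
All clauses satisfied.

v_0 = False, v_1 = False, v_2 = True, v_3 = False, v_4 = True, v_5 = False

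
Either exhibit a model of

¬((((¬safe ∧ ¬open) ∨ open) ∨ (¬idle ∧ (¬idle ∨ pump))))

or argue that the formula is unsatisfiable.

open=F, safe=T, pump=F, idle=T

  ¬((((¬safe ∧ ¬open) ∨ open) ∨ (¬idle ∧ (¬idle ∨ pump)))) = True
    ((¬safe ∧ ¬open) ∨ open) ∨ (¬idle ∧ (¬idle ∨ pump)) = False
      (¬safe ∧ ¬open) ∨ open = False
        ¬safe ∧ ¬open = False
          ¬safe = False
          ¬open = True
      ¬idle ∧ (¬idle ∨ pump) = False
        ¬idle = False
        ¬idle ∨ pump = False
          ¬idle = False
The formula evaluates to True.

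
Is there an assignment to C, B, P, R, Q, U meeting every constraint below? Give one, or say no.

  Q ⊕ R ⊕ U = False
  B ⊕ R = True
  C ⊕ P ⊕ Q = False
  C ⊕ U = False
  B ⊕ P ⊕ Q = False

C = True; B = True; P = False; R = False; Q = True; U = True

Q ⊕ R ⊕ U = T ⊕ F ⊕ T = False ✓
B ⊕ R = T ⊕ F = True ✓
C ⊕ P ⊕ Q = T ⊕ F ⊕ T = False ✓
C ⊕ U = T ⊕ T = False ✓
B ⊕ P ⊕ Q = T ⊕ F ⊕ T = False ✓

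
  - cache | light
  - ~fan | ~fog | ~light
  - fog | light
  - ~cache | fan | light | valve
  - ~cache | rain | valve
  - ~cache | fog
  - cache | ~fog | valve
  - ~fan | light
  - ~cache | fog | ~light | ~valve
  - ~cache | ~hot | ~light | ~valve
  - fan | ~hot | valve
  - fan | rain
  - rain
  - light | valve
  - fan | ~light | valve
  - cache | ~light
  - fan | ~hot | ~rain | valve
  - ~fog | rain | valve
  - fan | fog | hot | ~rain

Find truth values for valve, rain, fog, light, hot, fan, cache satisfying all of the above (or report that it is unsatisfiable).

Unit clause (rain) forces rain = True.
Try valve = False:
  (light | valve) forces light = True.
  (fan | ~light | valve) forces fan = True.
  (~fan | ~fog | ~light) forces fog = False.
  (~cache | fog) forces cache = False.
  clause (cache | ~light) is falsified — backtrack.
So valve = True.
Try fog = False:
  (fog | light) forces light = True.
  (~cache | fog) forces cache = False.
  clause (cache | ~light) is falsified — backtrack.
So fog = True.
Set light = False.
  then (cache | light) forces cache = True.
  then (~fan | light) forces fan = False.
Set hot = True.
All clauses satisfied.

valve=T, rain=T, fog=T, light=F, hot=T, fan=F, cache=T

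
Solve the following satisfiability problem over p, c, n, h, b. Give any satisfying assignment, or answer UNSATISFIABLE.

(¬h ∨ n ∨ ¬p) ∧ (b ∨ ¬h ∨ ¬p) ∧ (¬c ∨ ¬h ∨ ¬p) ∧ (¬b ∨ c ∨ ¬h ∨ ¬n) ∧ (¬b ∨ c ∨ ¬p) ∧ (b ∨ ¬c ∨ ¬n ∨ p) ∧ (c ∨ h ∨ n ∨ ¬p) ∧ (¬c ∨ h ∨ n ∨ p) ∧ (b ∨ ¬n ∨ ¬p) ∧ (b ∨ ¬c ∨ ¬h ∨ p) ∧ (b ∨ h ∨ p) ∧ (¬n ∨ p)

Set p = False.
  then (¬n ∨ p) forces n = False.
Set c = False.
Set h = True.
Set b = False.
All clauses satisfied.

p = False, c = False, n = False, h = True, b = False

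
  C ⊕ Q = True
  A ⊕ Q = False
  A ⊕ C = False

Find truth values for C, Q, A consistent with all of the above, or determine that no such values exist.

Unsatisfiable

Adding constraints 1, 2, 3 mod 2: every variable appears an even number of times on the left, so the left side is 0.
But the right sides sum to 1 (mod 2). 0 ≠ 1 — the system is inconsistent.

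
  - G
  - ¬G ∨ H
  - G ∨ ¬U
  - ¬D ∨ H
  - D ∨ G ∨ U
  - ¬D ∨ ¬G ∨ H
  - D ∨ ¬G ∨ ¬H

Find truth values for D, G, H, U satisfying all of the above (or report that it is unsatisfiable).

D: True; G: True; H: True; U: True

Unit clause (G) forces G = True.
In (¬G ∨ H) only H is left, so H = True.
In (D ∨ ¬G ∨ ¬H) only D is left, so D = True.
Set U = True.
Check each clause:
  (G): G holds.
  (¬G ∨ H): H holds.
  (G ∨ ¬U): G holds.
  (¬D ∨ H): H holds.
  (D ∨ G ∨ U): D holds.
  (¬D ∨ ¬G ∨ H): H holds.
  (D ∨ ¬G ∨ ¬H): D holds.
All clauses satisfied.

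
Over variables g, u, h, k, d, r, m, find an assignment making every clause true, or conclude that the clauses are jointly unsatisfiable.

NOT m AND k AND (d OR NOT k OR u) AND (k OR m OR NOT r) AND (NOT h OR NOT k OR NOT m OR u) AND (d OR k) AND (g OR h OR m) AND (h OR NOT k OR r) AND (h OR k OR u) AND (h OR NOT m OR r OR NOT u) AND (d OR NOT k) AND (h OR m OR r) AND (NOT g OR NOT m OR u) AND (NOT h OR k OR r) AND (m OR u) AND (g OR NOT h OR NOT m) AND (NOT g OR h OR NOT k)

Unit clause (NOT m) forces m = False.
Unit clause (k) forces k = True.
In (d OR NOT k) only d is left, so d = True.
In (m OR u) only u is left, so u = True.
Set g = True.
  then (NOT g OR h OR NOT k) forces h = True.
Set r = False.
All clauses satisfied.

g = True; u = True; h = True; k = True; d = True; r = False; m = False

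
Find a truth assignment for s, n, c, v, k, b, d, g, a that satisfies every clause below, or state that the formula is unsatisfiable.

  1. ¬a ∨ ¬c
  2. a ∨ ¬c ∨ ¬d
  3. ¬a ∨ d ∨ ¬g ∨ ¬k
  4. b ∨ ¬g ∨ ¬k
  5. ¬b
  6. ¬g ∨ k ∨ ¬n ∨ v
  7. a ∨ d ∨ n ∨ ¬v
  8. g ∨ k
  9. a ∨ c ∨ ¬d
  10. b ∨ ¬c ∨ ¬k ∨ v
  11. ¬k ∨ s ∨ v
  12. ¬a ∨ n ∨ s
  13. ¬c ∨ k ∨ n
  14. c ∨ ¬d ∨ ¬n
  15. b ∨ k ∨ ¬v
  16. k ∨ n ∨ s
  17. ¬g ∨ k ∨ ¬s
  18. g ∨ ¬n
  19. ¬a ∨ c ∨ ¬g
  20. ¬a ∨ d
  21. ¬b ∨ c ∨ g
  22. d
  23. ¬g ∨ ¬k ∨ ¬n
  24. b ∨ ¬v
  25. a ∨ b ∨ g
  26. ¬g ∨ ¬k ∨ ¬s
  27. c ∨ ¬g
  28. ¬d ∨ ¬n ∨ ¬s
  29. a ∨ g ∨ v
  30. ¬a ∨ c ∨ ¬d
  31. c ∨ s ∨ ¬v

UNSATISFIABLE

Case c = True:
  (¬a ∨ ¬c) forces a = False.
  (a ∨ ¬c ∨ ¬d) forces d = False.
  Clause (d) is falsified — contradiction.
Case c = False:
  (¬b) forces b = False.
  (d) forces d = True.
  (a ∨ c ∨ ¬d) forces a = True.
  Clause (¬a ∨ c ∨ ¬d) is falsified — contradiction.
Both cases fail, so the formula is unsatisfiable.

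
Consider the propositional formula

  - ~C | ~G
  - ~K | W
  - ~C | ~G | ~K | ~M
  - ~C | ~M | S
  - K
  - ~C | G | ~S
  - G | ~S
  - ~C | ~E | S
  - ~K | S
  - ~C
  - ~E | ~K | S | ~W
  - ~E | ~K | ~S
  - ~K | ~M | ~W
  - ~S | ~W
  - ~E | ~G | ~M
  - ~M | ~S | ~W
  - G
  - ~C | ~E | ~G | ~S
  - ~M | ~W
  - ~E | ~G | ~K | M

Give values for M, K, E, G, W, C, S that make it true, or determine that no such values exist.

Case K = True:
  (~K | W) forces W = True.
  (~K | S) forces S = True.
  Clause (~S | ~W) is falsified — contradiction.
Case K = False:
  Clause (K) is falsified — contradiction.
Both cases fail, so the formula is unsatisfiable.

The formula is unsatisfiable.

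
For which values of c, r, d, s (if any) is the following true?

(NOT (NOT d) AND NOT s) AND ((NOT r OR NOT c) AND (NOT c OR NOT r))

c=F, r=T, d=T, s=F

  NOT (NOT d) AND NOT s = True
    NOT (NOT d) = True
      NOT d = False
    NOT s = True
  (NOT r OR NOT c) AND (NOT c OR NOT r) = True
    NOT r OR NOT c = True
      NOT r = False
      NOT c = True
    NOT c OR NOT r = True
      NOT c = True
      NOT r = False
Both conjuncts True, so the formula holds.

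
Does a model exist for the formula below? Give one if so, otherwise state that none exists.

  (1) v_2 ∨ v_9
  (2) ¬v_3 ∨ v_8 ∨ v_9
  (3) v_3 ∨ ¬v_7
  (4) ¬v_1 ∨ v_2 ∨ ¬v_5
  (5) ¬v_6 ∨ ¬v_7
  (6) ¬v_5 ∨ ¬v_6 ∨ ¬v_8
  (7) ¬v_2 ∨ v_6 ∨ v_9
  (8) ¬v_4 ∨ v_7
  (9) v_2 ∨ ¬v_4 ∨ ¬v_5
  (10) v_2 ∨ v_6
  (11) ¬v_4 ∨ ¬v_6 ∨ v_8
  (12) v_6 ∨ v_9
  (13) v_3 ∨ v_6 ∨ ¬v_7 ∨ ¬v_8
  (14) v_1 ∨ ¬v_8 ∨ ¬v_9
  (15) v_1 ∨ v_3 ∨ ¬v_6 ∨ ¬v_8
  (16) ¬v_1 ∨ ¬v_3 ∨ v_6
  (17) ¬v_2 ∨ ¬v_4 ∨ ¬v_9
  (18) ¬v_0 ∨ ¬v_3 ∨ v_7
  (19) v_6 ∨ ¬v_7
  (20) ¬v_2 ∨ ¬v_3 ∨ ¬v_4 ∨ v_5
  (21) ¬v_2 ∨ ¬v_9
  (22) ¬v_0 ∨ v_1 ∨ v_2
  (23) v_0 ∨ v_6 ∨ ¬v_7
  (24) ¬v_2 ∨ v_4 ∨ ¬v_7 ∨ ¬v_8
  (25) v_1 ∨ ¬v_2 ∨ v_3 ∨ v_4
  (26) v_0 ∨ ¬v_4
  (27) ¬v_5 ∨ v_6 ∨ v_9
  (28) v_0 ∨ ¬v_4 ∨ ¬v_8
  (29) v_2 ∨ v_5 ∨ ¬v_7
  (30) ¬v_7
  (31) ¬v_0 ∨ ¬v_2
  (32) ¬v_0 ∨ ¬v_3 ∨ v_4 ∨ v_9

v_0 = False, v_1 = False, v_2 = True, v_3 = True, v_4 = False, v_5 = False, v_6 = True, v_7 = False, v_8 = True, v_9 = False

Unit clause (¬v_7) forces v_7 = False.
In (¬v_4 ∨ v_7) only ¬v_4 is left, so v_4 = False.
Set v_0 = False.
Set v_1 = False.
Set v_2 = True.
  then (¬v_2 ∨ ¬v_9) forces v_9 = False.
  then (v_1 ∨ ¬v_2 ∨ v_3 ∨ v_4) forces v_3 = True.
  then (¬v_3 ∨ v_8 ∨ v_9) forces v_8 = True.
  then (¬v_2 ∨ v_6 ∨ v_9) forces v_6 = True.
  then (¬v_5 ∨ ¬v_6 ∨ ¬v_8) forces v_5 = False.
All clauses satisfied.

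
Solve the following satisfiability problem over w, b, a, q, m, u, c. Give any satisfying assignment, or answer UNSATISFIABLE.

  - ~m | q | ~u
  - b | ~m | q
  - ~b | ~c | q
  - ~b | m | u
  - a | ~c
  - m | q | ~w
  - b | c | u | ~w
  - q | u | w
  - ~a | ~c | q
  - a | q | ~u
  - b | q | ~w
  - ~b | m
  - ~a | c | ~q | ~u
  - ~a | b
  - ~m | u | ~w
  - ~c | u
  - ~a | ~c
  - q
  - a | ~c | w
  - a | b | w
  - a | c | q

Unit clause (q) forces q = True.
Set w = False.
Try b = False:
  (~a | b) forces a = False.
  clause (a | b | w) is falsified — backtrack.
So b = True.
  then (~b | m) forces m = True.
Set a = False.
  then (a | ~c) forces c = False.
Set u = False.
All clauses satisfied.

w: False; b: True; a: False; q: True; m: True; u: False; c: False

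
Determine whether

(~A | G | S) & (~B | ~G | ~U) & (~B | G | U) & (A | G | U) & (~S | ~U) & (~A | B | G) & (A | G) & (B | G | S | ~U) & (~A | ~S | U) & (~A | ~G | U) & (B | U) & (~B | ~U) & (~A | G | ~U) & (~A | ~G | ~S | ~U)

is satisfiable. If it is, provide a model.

Set U = False.
  then (B | U) forces B = True.
  then (~B | G | U) forces G = True.
  then (~A | ~G | U) forces A = False.
Set S = True.
All clauses satisfied.

U=F, A=F, B=T, G=T, S=T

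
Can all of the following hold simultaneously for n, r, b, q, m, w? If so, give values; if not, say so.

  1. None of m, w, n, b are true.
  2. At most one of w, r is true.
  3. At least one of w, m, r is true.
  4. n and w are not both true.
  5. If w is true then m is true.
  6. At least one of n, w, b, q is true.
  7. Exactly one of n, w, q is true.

n = False, r = True, b = False, q = True, m = False, w = False

  (1) {m, w, n, b}: 0 true — none ✓
  (2) {w, r}: 1 true — at most one ✓
  (3) {w, m, r}: 1 true — at least one ✓
  (4) n=F, w=F — not both ✓
  (5) w=F ⇒ m: vacuous ✓
  (6) {n, w, b, q}: 1 true — at least one ✓
  (7) {n, w, q}: 1 true — exactly one ✓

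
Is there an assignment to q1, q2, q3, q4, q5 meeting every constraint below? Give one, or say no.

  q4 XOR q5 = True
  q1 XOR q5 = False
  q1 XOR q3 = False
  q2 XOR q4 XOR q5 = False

q1=F; q2=T; q3=F; q4=T; q5=F

q4 XOR q5 = T XOR F = True ✓
q1 XOR q5 = F XOR F = False ✓
q1 XOR q3 = F XOR F = False ✓
q2 XOR q4 XOR q5 = T XOR T XOR F = False ✓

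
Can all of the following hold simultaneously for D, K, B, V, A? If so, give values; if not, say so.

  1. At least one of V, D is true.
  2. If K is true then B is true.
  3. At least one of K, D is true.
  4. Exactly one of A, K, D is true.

D = True, K = False, B = False, V = True, A = False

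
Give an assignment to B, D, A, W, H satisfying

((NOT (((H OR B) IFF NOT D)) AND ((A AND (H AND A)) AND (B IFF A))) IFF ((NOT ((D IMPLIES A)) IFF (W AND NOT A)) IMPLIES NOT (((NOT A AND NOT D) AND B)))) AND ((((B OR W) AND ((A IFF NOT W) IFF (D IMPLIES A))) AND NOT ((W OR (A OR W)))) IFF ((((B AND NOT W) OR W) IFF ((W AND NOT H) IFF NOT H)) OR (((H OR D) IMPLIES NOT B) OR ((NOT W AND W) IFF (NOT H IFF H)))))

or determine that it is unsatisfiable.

Case A = True: the formula simplifies to (NOT (((H OR B) IFF NOT D)) AND (H AND B)) AND NOT (((((B AND NOT W) OR W) IFF ((W AND NOT H) IFF NOT H)) OR (((H OR D) IMPLIES NOT B) OR ((NOT W AND W) IFF (NOT H IFF H))))).
  H = True: simplifies to (NOT (NOT D) AND B) AND NOT ((((B AND NOT W) OR W) OR (NOT B OR NOT ((NOT W AND W))))).
    W = True: the conjunct NOT ((((B AND NOT W) OR W) OR (NOT B OR NOT ((NOT W AND W))))) becomes NOT ((True OR True)) = False.
    W = False: the conjunct NOT ((((B AND NOT W) OR W) OR (NOT B OR NOT ((NOT W AND W))))) becomes NOT ((B OR True)) = False.
  H = False: the conjunct H is False.
Case A = False: the formula simplifies to NOT (((NOT (NOT D) IFF W) IMPLIES NOT ((NOT D AND B)))) AND ((((B OR W) AND (W IFF NOT D)) AND NOT ((W OR W))) IFF ((((B AND NOT W) OR W) IFF ((W AND NOT H) IFF NOT H)) OR (((H OR D) IMPLIES NOT B) OR ((NOT W AND W) IFF (NOT H IFF H))))).
  D = True: the conjunct NOT (((NOT (NOT D) IFF W) IMPLIES NOT ((NOT D AND B)))) becomes NOT ((W IMPLIES True)) = False.
  D = False: simplifies to NOT ((NOT W IMPLIES NOT B)) AND ((((B OR W) AND W) AND NOT ((W OR W))) IFF ((((B AND NOT W) OR W) IFF ((W AND NOT H) IFF NOT H)) OR ((H IMPLIES NOT B) OR ((NOT W AND W) IFF (NOT H IFF H))))).
    W = True: the conjunct NOT ((NOT W IMPLIES NOT B)) becomes NOT ((False IMPLIES NOT B)) = False.
    W = False: simplifies to NOT (NOT B) AND NOT (((B IFF H) OR ((H IMPLIES NOT B) OR NOT ((NOT H IFF H))))).
      H = True: the conjunct NOT (((B IFF H) OR ((H IMPLIES NOT B) OR NOT ((NOT H IFF H))))) becomes NOT ((B OR True)) = False.
      H = False: the conjunct NOT (((B IFF H) OR ((H IMPLIES NOT B) OR NOT ((NOT H IFF H))))) becomes NOT ((NOT B OR True)) = False.
Both cases fail — unsatisfiable.

Unsatisfiable — no assignment works.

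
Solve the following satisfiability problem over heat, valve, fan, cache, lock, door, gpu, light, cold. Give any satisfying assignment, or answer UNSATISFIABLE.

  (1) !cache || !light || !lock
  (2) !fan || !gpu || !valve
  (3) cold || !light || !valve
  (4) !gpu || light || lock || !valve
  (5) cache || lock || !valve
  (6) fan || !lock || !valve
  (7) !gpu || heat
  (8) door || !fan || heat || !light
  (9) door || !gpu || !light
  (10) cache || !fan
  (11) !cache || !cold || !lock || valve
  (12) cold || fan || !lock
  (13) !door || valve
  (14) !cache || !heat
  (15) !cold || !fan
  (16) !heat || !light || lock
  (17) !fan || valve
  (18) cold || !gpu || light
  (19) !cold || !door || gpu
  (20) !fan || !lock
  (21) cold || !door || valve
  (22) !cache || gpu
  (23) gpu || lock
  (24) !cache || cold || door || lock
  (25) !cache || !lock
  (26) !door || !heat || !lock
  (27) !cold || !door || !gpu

heat = True; valve = False; fan = False; cache = False; lock = False; door = False; gpu = True; light = False; cold = True

Set heat = True.
  then (!cache || !heat) forces cache = False.
  then (cache || !fan) forces fan = False.
Try valve = True:
  (cache || lock || !valve) forces lock = True.
  clause (fan || !lock || !valve) is falsified — backtrack.
So valve = False.
  then (!door || valve) forces door = False.
Set lock = False.
  then (!heat || !light || lock) forces light = False.
  then (gpu || lock) forces gpu = True.
  then (cold || !gpu || light) forces cold = True.
All clauses satisfied.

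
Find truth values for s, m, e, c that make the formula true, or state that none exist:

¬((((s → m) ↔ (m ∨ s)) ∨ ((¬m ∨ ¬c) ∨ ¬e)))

Unsatisfiable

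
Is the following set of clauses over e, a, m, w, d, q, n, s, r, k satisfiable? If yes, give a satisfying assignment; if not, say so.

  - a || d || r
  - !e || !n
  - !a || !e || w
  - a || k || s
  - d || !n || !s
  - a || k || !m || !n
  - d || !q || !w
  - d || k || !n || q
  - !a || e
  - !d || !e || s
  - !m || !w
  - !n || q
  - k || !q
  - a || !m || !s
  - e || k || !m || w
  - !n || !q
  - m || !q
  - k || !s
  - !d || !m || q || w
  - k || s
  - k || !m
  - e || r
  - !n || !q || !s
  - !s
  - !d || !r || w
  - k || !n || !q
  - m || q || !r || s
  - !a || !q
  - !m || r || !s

e=T, a=T, m=F, w=T, d=F, q=F, n=F, s=F, r=F, k=T

Unit clause (!s) forces s = False.
In (k || s) only k is left, so k = True.
Set e = True.
  then (!e || !n) forces n = False.
  then (!d || !e || s) forces d = False.
Set a = True.
  then (!a || !e || w) forces w = True.
  then (d || !q || !w) forces q = False.
  then (!m || !w) forces m = False.
  then (m || q || !r || s) forces r = False.
All clauses satisfied.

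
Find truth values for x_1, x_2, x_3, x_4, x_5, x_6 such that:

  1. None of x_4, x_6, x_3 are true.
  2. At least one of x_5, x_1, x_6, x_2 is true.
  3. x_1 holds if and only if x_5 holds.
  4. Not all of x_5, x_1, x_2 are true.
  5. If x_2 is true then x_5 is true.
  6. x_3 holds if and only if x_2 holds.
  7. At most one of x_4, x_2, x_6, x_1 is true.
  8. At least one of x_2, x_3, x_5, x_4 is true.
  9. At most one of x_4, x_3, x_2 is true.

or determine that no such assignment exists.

x_1 = True; x_2 = False; x_3 = False; x_4 = False; x_5 = True; x_6 = False

  (1) {x_4, x_6, x_3}: 0 true — none ✓
  (2) {x_5, x_1, x_6, x_2}: 2 true — at least one ✓
  (3) x_1=T, x_5=T — same ✓
  (4) {x_5, x_1, x_2}: 2/3 true — not all ✓
  (5) x_2=F ⇒ x_5: vacuous ✓
  (6) x_3=F, x_2=F — same ✓
  (7) {x_4, x_2, x_6, x_1}: 1 true — at most one ✓
  (8) {x_2, x_3, x_5, x_4}: 1 true — at least one ✓
  (9) {x_4, x_3, x_2}: 0 true — at most one ✓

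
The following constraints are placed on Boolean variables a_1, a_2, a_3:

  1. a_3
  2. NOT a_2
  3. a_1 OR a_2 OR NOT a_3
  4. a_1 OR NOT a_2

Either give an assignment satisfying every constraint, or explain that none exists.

Unit clause (a_3) forces a_3 = True.
Unit clause (NOT a_2) forces a_2 = False.
In (a_1 OR a_2 OR NOT a_3) only a_1 is left, so a_1 = True.
All clauses satisfied.

a_1=T; a_2=F; a_3=T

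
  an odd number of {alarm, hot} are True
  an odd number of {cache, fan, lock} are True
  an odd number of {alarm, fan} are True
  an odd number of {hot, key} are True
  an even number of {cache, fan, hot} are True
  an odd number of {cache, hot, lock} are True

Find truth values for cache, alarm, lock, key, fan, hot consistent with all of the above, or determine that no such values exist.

cache=F, alarm=T, lock=T, key=T, fan=F, hot=F

{alarm, hot}: 1 true → odd ✓
{cache, fan, lock}: 1 true → odd ✓
{alarm, fan}: 1 true → odd ✓
{hot, key}: 1 true → odd ✓
{cache, fan, hot}: 0 true → even ✓
{cache, hot, lock}: 1 true → odd ✓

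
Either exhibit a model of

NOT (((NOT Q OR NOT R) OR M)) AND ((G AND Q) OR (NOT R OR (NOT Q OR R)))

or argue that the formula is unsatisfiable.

R=T, M=F, G=F, Q=T

  NOT (((NOT Q OR NOT R) OR M)) = True
    (NOT Q OR NOT R) OR M = False
      NOT Q OR NOT R = False
        NOT Q = False
        NOT R = False
  (G AND Q) OR (NOT R OR (NOT Q OR R)) = True
    G AND Q = False
    NOT R OR (NOT Q OR R) = True
      NOT R = False
      NOT Q OR R = True
        NOT Q = False
Both conjuncts True, so the formula holds.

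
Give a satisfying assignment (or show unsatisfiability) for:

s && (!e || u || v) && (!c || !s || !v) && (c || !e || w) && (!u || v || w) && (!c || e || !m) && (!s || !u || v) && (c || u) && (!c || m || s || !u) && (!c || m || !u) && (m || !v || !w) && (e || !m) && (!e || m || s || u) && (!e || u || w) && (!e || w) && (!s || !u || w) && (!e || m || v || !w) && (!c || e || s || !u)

m=T; s=T; u=T; e=T; c=F; v=T; w=T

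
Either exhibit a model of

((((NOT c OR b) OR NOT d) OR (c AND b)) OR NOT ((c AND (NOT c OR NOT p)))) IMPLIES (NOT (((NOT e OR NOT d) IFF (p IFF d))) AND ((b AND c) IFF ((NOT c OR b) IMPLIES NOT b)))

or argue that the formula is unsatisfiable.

p = False, d = True, c = False, b = True, e = False

  ((((NOT c OR b) OR NOT d) OR (c AND b)) OR NOT ((c AND (NOT c OR NOT p)))) IMPLIES (NOT (((NOT e OR NOT d) IFF (p IFF d))) AND ((b AND c) IFF ((NOT c OR b) IMPLIES NOT b))) = True
    (((NOT c OR b) OR NOT d) OR (c AND b)) OR NOT ((c AND (NOT c OR NOT p))) = True
      ((NOT c OR b) OR NOT d) OR (c AND b) = True
        (NOT c OR b) OR NOT d = True
          NOT c OR b = True
            NOT c = True
          NOT d = False
        c AND b = False
      NOT ((c AND (NOT c OR NOT p))) = True
        c AND (NOT c OR NOT p) = False
          NOT c OR NOT p = True
            NOT c = True
            NOT p = True
    NOT (((NOT e OR NOT d) IFF (p IFF d))) AND ((b AND c) IFF ((NOT c OR b) IMPLIES NOT b)) = True
      NOT (((NOT e OR NOT d) IFF (p IFF d))) = True
        (NOT e OR NOT d) IFF (p IFF d) = False
          NOT e OR NOT d = True
            NOT e = True
            NOT d = False
          p IFF d = False
      (b AND c) IFF ((NOT c OR b) IMPLIES NOT b) = True
        b AND c = False
        (NOT c OR b) IMPLIES NOT b = False
          NOT c OR b = True
            NOT c = True
          NOT b = False
The formula evaluates to True.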